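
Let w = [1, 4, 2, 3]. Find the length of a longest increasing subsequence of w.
3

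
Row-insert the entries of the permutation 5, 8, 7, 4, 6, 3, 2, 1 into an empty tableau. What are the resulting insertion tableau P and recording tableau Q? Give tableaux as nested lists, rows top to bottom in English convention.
P = [[1, 6], [2, 7], [3], [4], [5], [8]], Q = [[1, 2], [3, 5], [4], [6], [7], [8]]

Insert each entry of the permutation into P by Schensted row insertion, recording in Q the position of each new cell.

After inserting 5: P = [[5]].
After inserting 8: P = [[5, 8]].
After inserting 7: P = [[5, 7], [8]].
After inserting 4: P = [[4, 7], [5], [8]].
After inserting 6: P = [[4, 6], [5, 7], [8]].
After inserting 3: P = [[3, 6], [4, 7], [5], [8]].
After inserting 2: P = [[2, 6], [3, 7], [4], [5], [8]].
After inserting 1: P = [[1, 6], [2, 7], [3], [4], [5], [8]].

So P = [[1, 6], [2, 7], [3], [4], [5], [8]], Q = [[1, 2], [3, 5], [4], [6], [7], [8]].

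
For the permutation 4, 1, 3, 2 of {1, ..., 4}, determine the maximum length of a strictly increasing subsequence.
2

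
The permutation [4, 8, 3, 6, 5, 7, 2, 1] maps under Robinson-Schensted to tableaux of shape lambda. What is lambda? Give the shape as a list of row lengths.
[3, 2, 1, 1, 1]

Row-insert each entry into an empty tableau.

After inserting 4: P = [[4]].
After inserting 8: P = [[4, 8]].
After inserting 3: P = [[3, 8], [4]].
After inserting 6: P = [[3, 6], [4, 8]].
After inserting 5: P = [[3, 5], [4, 6], [8]].
After inserting 7: P = [[3, 5, 7], [4, 6], [8]].
After inserting 2: P = [[2, 5, 7], [3, 6], [4], [8]].
After inserting 1: P = [[1, 5, 7], [2, 6], [3], [4], [8]].

The final insertion tableau P = [[1, 5, 7], [2, 6], [3], [4], [8]] has shape [3, 2, 1, 1, 1].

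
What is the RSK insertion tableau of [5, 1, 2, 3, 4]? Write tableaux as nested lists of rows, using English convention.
After inserting 5: P = [[5]].
After inserting 1: P = [[1], [5]].
After inserting 2: P = [[1, 2], [5]].
After inserting 3: P = [[1, 2, 3], [5]].
After inserting 4: P = [[1, 2, 3, 4], [5]].

So P = [[1, 2, 3, 4], [5]].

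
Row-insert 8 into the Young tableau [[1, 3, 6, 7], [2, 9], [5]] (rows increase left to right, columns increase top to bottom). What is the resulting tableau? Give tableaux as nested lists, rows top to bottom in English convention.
[[1, 3, 6, 7, 8], [2, 9], [5]]

8 is larger than every entry of row 1, so it is appended to row 1. The new tableau is [[1, 3, 6, 7, 8], [2, 9], [5]].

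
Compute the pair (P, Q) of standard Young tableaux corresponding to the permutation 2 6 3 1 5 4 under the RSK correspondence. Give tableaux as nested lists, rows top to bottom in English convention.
Insert each entry of the permutation into P by Schensted row insertion, recording in Q the position of each new cell.

Insert 2: appended to row 1. P = [[2]], Q = [[1]].
Insert 6: appended to row 1. P = [[2, 6]], Q = [[1, 2]].
Insert 3: 3 bumps 6 from row 1; 6 starts row 2. P = [[2, 3], [6]], Q = [[1, 2], [3]].
Insert 1: 1 bumps 2 from row 1; 2 bumps 6 from row 2; 6 starts row 3. P = [[1, 3], [2], [6]], Q = [[1, 2], [3], [4]].
Insert 5: appended to row 1. P = [[1, 3, 5], [2], [6]], Q = [[1, 2, 5], [3], [4]].
Insert 4: 4 bumps 5 from row 1; 5 appends to row 2. P = [[1, 3, 4], [2, 5], [6]], Q = [[1, 2, 5], [3, 6], [4]].

So P = [[1, 3, 4], [2, 5], [6]], Q = [[1, 2, 5], [3, 6], [4]].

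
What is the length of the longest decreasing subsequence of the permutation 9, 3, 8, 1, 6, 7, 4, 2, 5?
5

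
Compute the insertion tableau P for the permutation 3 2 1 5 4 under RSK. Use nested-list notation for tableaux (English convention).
Insert 3: appended to row 1. P = [[3]].
Insert 2: 2 bumps 3 from row 1; 3 starts row 2. P = [[2], [3]].
Insert 1: 1 bumps 2 from row 1; 2 bumps 3 from row 2; 3 starts row 3. P = [[1], [2], [3]].
Insert 5: appended to row 1. P = [[1, 5], [2], [3]].
Insert 4: 4 bumps 5 from row 1; 5 appends to row 2. P = [[1, 4], [2, 5], [3]].

So P = [[1, 4], [2, 5], [3]].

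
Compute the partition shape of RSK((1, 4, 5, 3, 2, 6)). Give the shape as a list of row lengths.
Row-insert each entry into an empty tableau.

After inserting 1: P = [[1]].
After inserting 4: P = [[1, 4]].
After inserting 5: P = [[1, 4, 5]].
After inserting 3: P = [[1, 3, 5], [4]].
After inserting 2: P = [[1, 2, 5], [3], [4]].
After inserting 6: P = [[1, 2, 5, 6], [3], [4]].

The final insertion tableau P = [[1, 2, 5, 6], [3], [4]] has shape [4, 1, 1].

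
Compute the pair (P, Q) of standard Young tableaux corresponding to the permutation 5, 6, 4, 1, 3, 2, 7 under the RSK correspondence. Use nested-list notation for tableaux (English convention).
P = [[1, 2, 7], [3, 6], [4], [5]], Q = [[1, 2, 7], [3, 5], [4], [6]]

Insert each entry of the permutation into P by Schensted row insertion, recording in Q the position of each new cell.

Insert 5: appended to row 1. P = [[5]], Q = [[1]].
Insert 6: appended to row 1. P = [[5, 6]], Q = [[1, 2]].
Insert 4: 4 bumps 5 from row 1; 5 starts row 2. P = [[4, 6], [5]], Q = [[1, 2], [3]].
Insert 1: 1 bumps 4 from row 1; 4 bumps 5 from row 2; 5 starts row 3. P = [[1, 6], [4], [5]], Q = [[1, 2], [3], [4]].
Insert 3: 3 bumps 6 from row 1; 6 appends to row 2. P = [[1, 3], [4, 6], [5]], Q = [[1, 2], [3, 5], [4]].
Insert 2: 2 bumps 3 from row 1; 3 bumps 4 from row 2; 4 bumps 5 from row 3; 5 starts row 4. P = [[1, 2], [3, 6], [4], [5]], Q = [[1, 2], [3, 5], [4], [6]].
Insert 7: appended to row 1. P = [[1, 2, 7], [3, 6], [4], [5]], Q = [[1, 2, 7], [3, 5], [4], [6]].

So P = [[1, 2, 7], [3, 6], [4], [5]], Q = [[1, 2, 7], [3, 5], [4], [6]].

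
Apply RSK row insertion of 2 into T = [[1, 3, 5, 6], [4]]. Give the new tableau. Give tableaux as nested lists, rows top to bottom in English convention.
In row 1, 2 replaces 3 (the leftmost entry greater than 2); 3 is bumped to row 2. In row 2, 3 replaces 4 (the leftmost entry greater than 3); 4 is bumped to row 3. 4 starts a new row 3. The new tableau is [[1, 2, 5, 6], [3], [4]].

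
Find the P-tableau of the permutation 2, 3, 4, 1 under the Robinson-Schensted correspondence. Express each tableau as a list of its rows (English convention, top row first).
P = [[1, 3, 4], [2]]

Insert 2: appended to row 1. P = [[2]].
Insert 3: appended to row 1. P = [[2, 3]].
Insert 4: appended to row 1. P = [[2, 3, 4]].
Insert 1: 1 bumps 2 from row 1; 2 starts row 2. P = [[1, 3, 4], [2]].

So P = [[1, 3, 4], [2]].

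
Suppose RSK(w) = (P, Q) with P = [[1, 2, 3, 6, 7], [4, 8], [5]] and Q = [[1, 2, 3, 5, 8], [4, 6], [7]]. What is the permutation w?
Reverse the RSK construction: for i from n down to 1, find the cell of Q containing i, remove the entry at that cell from P, and reverse-bump it up through P; the value ejected from row 1 is w(i).

Step i=8: Q has 8 at row 1, column 5; remove that cell from P, ejecting 7. So w(8) = 7. P is now [[1, 2, 3, 6], [4, 8], [5]].
Step i=7: Q has 7 at row 3, column 1; remove 5 from row 3 of P and reverse-bump: 5 enters row 2 and ejects 4; 4 enters row 1 and ejects 3. So w(7) = 3. P is now [[1, 2, 4, 6], [5, 8]].
Step i=6: Q has 6 at row 2, column 2; remove 8 from row 2 of P and reverse-bump: 8 enters row 1 and ejects 6. So w(6) = 6. P is now [[1, 2, 4, 8], [5]].
Step i=5: Q has 5 at row 1, column 4; remove that cell from P, ejecting 8. So w(5) = 8. P is now [[1, 2, 4], [5]].
Step i=4: Q has 4 at row 2, column 1; remove 5 from row 2 of P and reverse-bump: 5 enters row 1 and ejects 4. So w(4) = 4. P is now [[1, 2, 5]].
Step i=3: Q has 3 at row 1, column 3; remove that cell from P, ejecting 5. So w(3) = 5. P is now [[1, 2]].
Step i=2: Q has 2 at row 1, column 2; remove that cell from P, ejecting 2. So w(2) = 2. P is now [[1]].
Step i=1: Q has 1 at row 1, column 1; remove that cell from P, ejecting 1. So w(1) = 1. P is now [].

So w = 1 2 5 4 8 6 3 7.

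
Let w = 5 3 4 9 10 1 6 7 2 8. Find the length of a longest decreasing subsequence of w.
3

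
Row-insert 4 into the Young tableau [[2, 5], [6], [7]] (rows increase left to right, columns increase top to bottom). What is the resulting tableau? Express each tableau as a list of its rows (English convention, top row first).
In row 1, 4 replaces 5 (the leftmost entry greater than 4); 5 is bumped to row 2. In row 2, 5 replaces 6 (the leftmost entry greater than 5); 6 is bumped to row 3. In row 3, 6 replaces 7 (the leftmost entry greater than 6); 7 is bumped to row 4. 7 starts a new row 4. The new tableau is [[2, 4], [5], [6], [7]].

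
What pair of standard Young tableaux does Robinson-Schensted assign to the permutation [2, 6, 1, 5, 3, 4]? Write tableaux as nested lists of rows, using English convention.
Insert each entry of the permutation into P by Schensted row insertion, recording in Q the position of each new cell.

After inserting 2: P = [[2]].
After inserting 6: P = [[2, 6]].
After inserting 1: P = [[1, 6], [2]].
After inserting 5: P = [[1, 5], [2, 6]].
After inserting 3: P = [[1, 3], [2, 5], [6]].
After inserting 4: P = [[1, 3, 4], [2, 5], [6]].

So P = [[1, 3, 4], [2, 5], [6]], Q = [[1, 2, 6], [3, 4], [5]].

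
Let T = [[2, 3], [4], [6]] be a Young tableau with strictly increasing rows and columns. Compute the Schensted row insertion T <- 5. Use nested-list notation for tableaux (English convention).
5 is larger than every entry of row 1, so it is appended to row 1. The new tableau is [[2, 3, 5], [4], [6]].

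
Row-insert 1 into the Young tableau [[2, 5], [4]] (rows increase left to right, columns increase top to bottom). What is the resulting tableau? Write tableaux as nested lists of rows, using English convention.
In row 1, 1 replaces 2 (the leftmost entry greater than 1); 2 is bumped to row 2. In row 2, 2 replaces 4 (the leftmost entry greater than 2); 4 is bumped to row 3. 4 starts a new row 3. The new tableau is [[1, 5], [2], [4]].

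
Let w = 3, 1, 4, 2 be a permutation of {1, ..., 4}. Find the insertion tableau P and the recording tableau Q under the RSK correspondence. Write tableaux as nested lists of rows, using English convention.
P = [[1, 2], [3, 4]], Q = [[1, 3], [2, 4]]

Insert each entry of the permutation into P by Schensted row insertion, recording in Q the position of each new cell.

Insert 3: appended to row 1. P = [[3]].
Insert 1: 1 bumps 3 from row 1; 3 starts row 2. P = [[1], [3]].
Insert 4: appended to row 1. P = [[1, 4], [3]].
Insert 2: 2 bumps 4 from row 1; 4 appends to row 2. P = [[1, 2], [3, 4]].

So P = [[1, 2], [3, 4]], Q = [[1, 3], [2, 4]].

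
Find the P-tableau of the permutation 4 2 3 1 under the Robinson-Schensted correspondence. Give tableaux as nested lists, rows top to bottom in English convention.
P = [[1, 3], [2], [4]]

Insert 4: appended to row 1. P = [[4]].
Insert 2: 2 bumps 4 from row 1; 4 starts row 2. P = [[2], [4]].
Insert 3: appended to row 1. P = [[2, 3], [4]].
Insert 1: 1 bumps 2 from row 1; 2 bumps 4 from row 2; 4 starts row 3. P = [[1, 3], [2], [4]].

So P = [[1, 3], [2], [4]].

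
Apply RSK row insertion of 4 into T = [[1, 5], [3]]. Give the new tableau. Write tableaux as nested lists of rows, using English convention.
[[1, 4], [3, 5]]

In row 1, 4 replaces 5 (the leftmost entry greater than 4); 5 is bumped to row 2. 5 is appended to row 2. The new tableau is [[1, 4], [3, 5]].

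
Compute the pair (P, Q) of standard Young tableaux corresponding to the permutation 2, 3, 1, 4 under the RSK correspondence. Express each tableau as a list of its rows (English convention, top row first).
Insert each entry of the permutation into P by Schensted row insertion, recording in Q the position of each new cell.

After inserting 2: P = [[2]].
After inserting 3: P = [[2, 3]].
After inserting 1: P = [[1, 3], [2]].
After inserting 4: P = [[1, 3, 4], [2]].

So P = [[1, 3, 4], [2]], Q = [[1, 2, 4], [3]].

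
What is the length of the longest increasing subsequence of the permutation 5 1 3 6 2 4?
3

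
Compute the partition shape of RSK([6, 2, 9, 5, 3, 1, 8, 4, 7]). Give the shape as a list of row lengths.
[4, 2, 2, 1]

Row-insert each entry into an empty tableau.

After inserting 6: P = [[6]].
After inserting 2: P = [[2], [6]].
After inserting 9: P = [[2, 9], [6]].
After inserting 5: P = [[2, 5], [6, 9]].
After inserting 3: P = [[2, 3], [5, 9], [6]].
After inserting 1: P = [[1, 3], [2, 9], [5], [6]].
After inserting 8: P = [[1, 3, 8], [2, 9], [5], [6]].
After inserting 4: P = [[1, 3, 4], [2, 8], [5, 9], [6]].
After inserting 7: P = [[1, 3, 4, 7], [2, 8], [5, 9], [6]].

The final insertion tableau P = [[1, 3, 4, 7], [2, 8], [5, 9], [6]] has shape [4, 2, 2, 1].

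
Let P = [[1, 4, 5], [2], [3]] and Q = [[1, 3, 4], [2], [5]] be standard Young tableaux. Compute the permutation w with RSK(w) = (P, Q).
3 2 4 5 1

Reverse the RSK construction: for i from n down to 1, find the cell of Q containing i, remove the entry at that cell from P, and reverse-bump it up through P; the value ejected from row 1 is w(i).

Step i=5: Q has 5 at row 3, column 1; remove 3 from row 3 of P and reverse-bump: 3 enters row 2 and ejects 2; 2 enters row 1 and ejects 1. So w(5) = 1. P is now [[2, 4, 5], [3]].
Step i=4: Q has 4 at row 1, column 3; remove that cell from P, ejecting 5. So w(4) = 5. P is now [[2, 4], [3]].
Step i=3: Q has 3 at row 1, column 2; remove that cell from P, ejecting 4. So w(3) = 4. P is now [[2], [3]].
Step i=2: Q has 2 at row 2, column 1; remove 3 from row 2 of P and reverse-bump: 3 enters row 1 and ejects 2. So w(2) = 2. P is now [[3]].
Step i=1: Q has 1 at row 1, column 1; remove that cell from P, ejecting 3. So w(1) = 3. P is now [].

So w = 3 2 4 5 1.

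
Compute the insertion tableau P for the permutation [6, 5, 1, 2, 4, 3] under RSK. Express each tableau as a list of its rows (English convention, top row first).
P = [[1, 2, 3], [4], [5], [6]]

Insert 6: appended to row 1. P = [[6]].
Insert 5: 5 bumps 6 from row 1; 6 starts row 2. P = [[5], [6]].
Insert 1: 1 bumps 5 from row 1; 5 bumps 6 from row 2; 6 starts row 3. P = [[1], [5], [6]].
Insert 2: appended to row 1. P = [[1, 2], [5], [6]].
Insert 4: appended to row 1. P = [[1, 2, 4], [5], [6]].
Insert 3: 3 bumps 4 from row 1; 4 bumps 5 from row 2; 5 bumps 6 from row 3; 6 starts row 4. P = [[1, 2, 3], [4], [5], [6]].

So P = [[1, 2, 3], [4], [5], [6]].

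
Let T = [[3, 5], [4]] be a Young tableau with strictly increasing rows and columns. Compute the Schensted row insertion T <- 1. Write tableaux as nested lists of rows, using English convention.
In row 1, 1 replaces 3 (the leftmost entry greater than 1); 3 is bumped to row 2. In row 2, 3 replaces 4 (the leftmost entry greater than 3); 4 is bumped to row 3. 4 starts a new row 3. The new tableau is [[1, 5], [3], [4]].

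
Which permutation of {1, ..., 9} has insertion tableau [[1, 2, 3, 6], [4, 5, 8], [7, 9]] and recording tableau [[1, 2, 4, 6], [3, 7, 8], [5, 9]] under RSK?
1 7 4 5 2 9 3 8 6

Reverse the RSK construction: for i from n down to 1, find the cell of Q containing i, remove the entry at that cell from P, and reverse-bump it up through P; the value ejected from row 1 is w(i).

Step i=9: Q has 9 at row 3, column 2; remove 9 from row 3 of P and reverse-bump: 9 enters row 2 and ejects 8; 8 enters row 1 and ejects 6. So w(9) = 6. P is now [[1, 2, 3, 8], [4, 5, 9], [7]].
Step i=8: Q has 8 at row 2, column 3; remove 9 from row 2 of P and reverse-bump: 9 enters row 1 and ejects 8. So w(8) = 8. P is now [[1, 2, 3, 9], [4, 5], [7]].
Step i=7: Q has 7 at row 2, column 2; remove 5 from row 2 of P and reverse-bump: 5 enters row 1 and ejects 3. So w(7) = 3. P is now [[1, 2, 5, 9], [4], [7]].
Step i=6: Q has 6 at row 1, column 4; remove that cell from P, ejecting 9. So w(6) = 9. P is now [[1, 2, 5], [4], [7]].
Step i=5: Q has 5 at row 3, column 1; remove 7 from row 3 of P and reverse-bump: 7 enters row 2 and ejects 4; 4 enters row 1 and ejects 2. So w(5) = 2. P is now [[1, 4, 5], [7]].
Step i=4: Q has 4 at row 1, column 3; remove that cell from P, ejecting 5. So w(4) = 5. P is now [[1, 4], [7]].
Step i=3: Q has 3 at row 2, column 1; remove 7 from row 2 of P and reverse-bump: 7 enters row 1 and ejects 4. So w(3) = 4. P is now [[1, 7]].
Step i=2: Q has 2 at row 1, column 2; remove that cell from P, ejecting 7. So w(2) = 7. P is now [[1]].
Step i=1: Q has 1 at row 1, column 1; remove that cell from P, ejecting 1. So w(1) = 1. P is now [].

So w = 1 7 4 5 2 9 3 8 6.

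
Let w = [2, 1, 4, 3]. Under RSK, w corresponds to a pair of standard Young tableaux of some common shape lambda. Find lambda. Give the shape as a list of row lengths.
[2, 2]

Row-insert each entry into an empty tableau.

After inserting 2: P = [[2]].
After inserting 1: P = [[1], [2]].
After inserting 4: P = [[1, 4], [2]].
After inserting 3: P = [[1, 3], [2, 4]].

The final insertion tableau P = [[1, 3], [2, 4]] has shape [2, 2].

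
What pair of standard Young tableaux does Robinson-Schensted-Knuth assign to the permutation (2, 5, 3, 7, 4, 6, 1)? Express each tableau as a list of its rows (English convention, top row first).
P = [[1, 3, 4, 6], [2, 7], [5]], Q = [[1, 2, 4, 6], [3, 5], [7]]

Insert each entry of the permutation into P by Schensted row insertion, recording in Q the position of each new cell.

Insert 2: appended to row 1. P = [[2]].
Insert 5: appended to row 1. P = [[2, 5]].
Insert 3: 3 bumps 5 from row 1; 5 starts row 2. P = [[2, 3], [5]].
Insert 7: appended to row 1. P = [[2, 3, 7], [5]].
Insert 4: 4 bumps 7 from row 1; 7 appends to row 2. P = [[2, 3, 4], [5, 7]].
Insert 6: appended to row 1. P = [[2, 3, 4, 6], [5, 7]].
Insert 1: 1 bumps 2 from row 1; 2 bumps 5 from row 2; 5 starts row 3. P = [[1, 3, 4, 6], [2, 7], [5]].

So P = [[1, 3, 4, 6], [2, 7], [5]], Q = [[1, 2, 4, 6], [3, 5], [7]].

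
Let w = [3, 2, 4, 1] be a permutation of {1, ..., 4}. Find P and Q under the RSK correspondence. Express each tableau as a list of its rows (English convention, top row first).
P = [[1, 4], [2], [3]], Q = [[1, 3], [2], [4]]

Insert each entry of the permutation into P by Schensted row insertion, recording in Q the position of each new cell.

Insert 3: appended to row 1. P = [[3]].
Insert 2: 2 bumps 3 from row 1; 3 starts row 2. P = [[2], [3]].
Insert 4: appended to row 1. P = [[2, 4], [3]].
Insert 1: 1 bumps 2 from row 1; 2 bumps 3 from row 2; 3 starts row 3. P = [[1, 4], [2], [3]].

So P = [[1, 4], [2], [3]], Q = [[1, 3], [2], [4]].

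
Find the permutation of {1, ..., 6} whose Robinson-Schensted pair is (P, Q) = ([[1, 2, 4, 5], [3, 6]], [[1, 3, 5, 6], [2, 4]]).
Reverse the RSK construction: for i from n down to 1, find the cell of Q containing i, remove the entry at that cell from P, and reverse-bump it up through P; the value ejected from row 1 is w(i).

Step i=6: Q has 6 at row 1, column 4; remove that cell from P, ejecting 5. So w(6) = 5. P is now [[1, 2, 4], [3, 6]].
Step i=5: Q has 5 at row 1, column 3; remove that cell from P, ejecting 4. So w(5) = 4. P is now [[1, 2], [3, 6]].
Step i=4: Q has 4 at row 2, column 2; remove 6 from row 2 of P and reverse-bump: 6 enters row 1 and ejects 2. So w(4) = 2. P is now [[1, 6], [3]].
Step i=3: Q has 3 at row 1, column 2; remove that cell from P, ejecting 6. So w(3) = 6. P is now [[1], [3]].
Step i=2: Q has 2 at row 2, column 1; remove 3 from row 2 of P and reverse-bump: 3 enters row 1 and ejects 1. So w(2) = 1. P is now [[3]].
Step i=1: Q has 1 at row 1, column 1; remove that cell from P, ejecting 3. So w(1) = 3. P is now [].

So w = 3 1 6 2 4 5.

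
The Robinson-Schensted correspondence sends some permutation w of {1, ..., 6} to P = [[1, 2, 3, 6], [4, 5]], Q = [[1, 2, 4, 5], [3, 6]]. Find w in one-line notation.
1 4 2 5 6 3

Reverse the RSK construction: for i from n down to 1, find the cell of Q containing i, remove the entry at that cell from P, and reverse-bump it up through P; the value ejected from row 1 is w(i).

Step i=6: Q has 6 at row 2, column 2; remove 5 from row 2 of P and reverse-bump: 5 enters row 1 and ejects 3. So w(6) = 3. P is now [[1, 2, 5, 6], [4]].
Step i=5: Q has 5 at row 1, column 4; remove that cell from P, ejecting 6. So w(5) = 6. P is now [[1, 2, 5], [4]].
Step i=4: Q has 4 at row 1, column 3; remove that cell from P, ejecting 5. So w(4) = 5. P is now [[1, 2], [4]].
Step i=3: Q has 3 at row 2, column 1; remove 4 from row 2 of P and reverse-bump: 4 enters row 1 and ejects 2. So w(3) = 2. P is now [[1, 4]].
Step i=2: Q has 2 at row 1, column 2; remove that cell from P, ejecting 4. So w(2) = 4. P is now [[1]].
Step i=1: Q has 1 at row 1, column 1; remove that cell from P, ejecting 1. So w(1) = 1. P is now [].

So w = 1 4 2 5 6 3.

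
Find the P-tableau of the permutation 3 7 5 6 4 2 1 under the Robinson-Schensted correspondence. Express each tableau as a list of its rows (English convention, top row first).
Insert 3: appended to row 1. P = [[3]].
Insert 7: appended to row 1. P = [[3, 7]].
Insert 5: 5 bumps 7 from row 1; 7 starts row 2. P = [[3, 5], [7]].
Insert 6: appended to row 1. P = [[3, 5, 6], [7]].
Insert 4: 4 bumps 5 from row 1; 5 bumps 7 from row 2; 7 starts row 3. P = [[3, 4, 6], [5], [7]].
Insert 2: 2 bumps 3 from row 1; 3 bumps 5 from row 2; 5 bumps 7 from row 3; 7 starts row 4. P = [[2, 4, 6], [3], [5], [7]].
Insert 1: 1 bumps 2 from row 1; 2 bumps 3 from row 2; 3 bumps 5 from row 3; 5 bumps 7 from row 4; 7 starts row 5. P = [[1, 4, 6], [2], [3], [5], [7]].

So P = [[1, 4, 6], [2], [3], [5], [7]].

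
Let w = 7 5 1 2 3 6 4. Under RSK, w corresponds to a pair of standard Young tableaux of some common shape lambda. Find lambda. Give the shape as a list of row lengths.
[4, 2, 1]

RSK row insertion gives P = [[1, 2, 3, 4], [5, 6], [7]], which has shape [4, 2, 1].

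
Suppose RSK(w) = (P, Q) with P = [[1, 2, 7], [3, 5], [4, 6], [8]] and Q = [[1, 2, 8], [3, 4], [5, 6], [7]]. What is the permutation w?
Reverse RSK: for i = n, n-1, ..., 1, locate i in Q, remove the corresponding corner cell from P, and reverse-bump its entry up through P; the value ejected from row 1 is w(i).

So w = 4 8 3 6 1 5 2 7.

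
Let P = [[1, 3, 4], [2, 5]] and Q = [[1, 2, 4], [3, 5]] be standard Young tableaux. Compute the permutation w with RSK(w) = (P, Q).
2 3 1 5 4

Reverse the RSK construction: for i from n down to 1, find the cell of Q containing i, remove the entry at that cell from P, and reverse-bump it up through P; the value ejected from row 1 is w(i).

Step i=5: Q has 5 at row 2, column 2; remove 5 from row 2 of P and reverse-bump: 5 enters row 1 and ejects 4. So w(5) = 4. P is now [[1, 3, 5], [2]].
Step i=4: Q has 4 at row 1, column 3; remove that cell from P, ejecting 5. So w(4) = 5. P is now [[1, 3], [2]].
Step i=3: Q has 3 at row 2, column 1; remove 2 from row 2 of P and reverse-bump: 2 enters row 1 and ejects 1. So w(3) = 1. P is now [[2, 3]].
Step i=2: Q has 2 at row 1, column 2; remove that cell from P, ejecting 3. So w(2) = 3. P is now [[2]].
Step i=1: Q has 1 at row 1, column 1; remove that cell from P, ejecting 2. So w(1) = 2. P is now [].

So w = 2 3 1 5 4.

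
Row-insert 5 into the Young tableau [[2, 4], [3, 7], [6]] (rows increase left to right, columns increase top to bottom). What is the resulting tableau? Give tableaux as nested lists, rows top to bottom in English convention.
[[2, 4, 5], [3, 7], [6]]

5 is larger than every entry of row 1, so it is appended to row 1. The new tableau is [[2, 4, 5], [3, 7], [6]].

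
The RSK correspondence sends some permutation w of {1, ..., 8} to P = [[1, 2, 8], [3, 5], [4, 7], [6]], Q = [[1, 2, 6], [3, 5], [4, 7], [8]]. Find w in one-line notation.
6 7 4 1 5 8 3 2

Reverse the RSK construction: for i from n down to 1, find the cell of Q containing i, remove the entry at that cell from P, and reverse-bump it up through P; the value ejected from row 1 is w(i).

Step i=8: Q has 8 at row 4, column 1; remove 6 from row 4 of P and reverse-bump: 6 enters row 3 and ejects 4; 4 enters row 2 and ejects 3; 3 enters row 1 and ejects 2. So w(8) = 2. P is now [[1, 3, 8], [4, 5], [6, 7]].
Step i=7: Q has 7 at row 3, column 2; remove 7 from row 3 of P and reverse-bump: 7 enters row 2 and ejects 5; 5 enters row 1 and ejects 3. So w(7) = 3. P is now [[1, 5, 8], [4, 7], [6]].
Step i=6: Q has 6 at row 1, column 3; remove that cell from P, ejecting 8. So w(6) = 8. P is now [[1, 5], [4, 7], [6]].
Step i=5: Q has 5 at row 2, column 2; remove 7 from row 2 of P and reverse-bump: 7 enters row 1 and ejects 5. So w(5) = 5. P is now [[1, 7], [4], [6]].
Step i=4: Q has 4 at row 3, column 1; remove 6 from row 3 of P and reverse-bump: 6 enters row 2 and ejects 4; 4 enters row 1 and ejects 1. So w(4) = 1. P is now [[4, 7], [6]].
Step i=3: Q has 3 at row 2, column 1; remove 6 from row 2 of P and reverse-bump: 6 enters row 1 and ejects 4. So w(3) = 4. P is now [[6, 7]].
Step i=2: Q has 2 at row 1, column 2; remove that cell from P, ejecting 7. So w(2) = 7. P is now [[6]].
Step i=1: Q has 1 at row 1, column 1; remove that cell from P, ejecting 6. So w(1) = 6. P is now [].

So w = 6 7 4 1 5 8 3 2.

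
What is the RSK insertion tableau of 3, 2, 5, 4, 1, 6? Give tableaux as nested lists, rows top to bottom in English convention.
Insert 3: appended to row 1. P = [[3]].
Insert 2: 2 bumps 3 from row 1; 3 starts row 2. P = [[2], [3]].
Insert 5: appended to row 1. P = [[2, 5], [3]].
Insert 4: 4 bumps 5 from row 1; 5 appends to row 2. P = [[2, 4], [3, 5]].
Insert 1: 1 bumps 2 from row 1; 2 bumps 3 from row 2; 3 starts row 3. P = [[1, 4], [2, 5], [3]].
Insert 6: appended to row 1. P = [[1, 4, 6], [2, 5], [3]].

So P = [[1, 4, 6], [2, 5], [3]].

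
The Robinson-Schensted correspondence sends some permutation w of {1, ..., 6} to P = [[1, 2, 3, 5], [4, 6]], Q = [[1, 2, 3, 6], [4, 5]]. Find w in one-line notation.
1 4 6 2 3 5

Reverse the RSK construction: for i from n down to 1, find the cell of Q containing i, remove the entry at that cell from P, and reverse-bump it up through P; the value ejected from row 1 is w(i).

Step i=6: Q has 6 at row 1, column 4; remove that cell from P, ejecting 5. So w(6) = 5. P is now [[1, 2, 3], [4, 6]].
Step i=5: Q has 5 at row 2, column 2; remove 6 from row 2 of P and reverse-bump: 6 enters row 1 and ejects 3. So w(5) = 3. P is now [[1, 2, 6], [4]].
Step i=4: Q has 4 at row 2, column 1; remove 4 from row 2 of P and reverse-bump: 4 enters row 1 and ejects 2. So w(4) = 2. P is now [[1, 4, 6]].
Step i=3: Q has 3 at row 1, column 3; remove that cell from P, ejecting 6. So w(3) = 6. P is now [[1, 4]].
Step i=2: Q has 2 at row 1, column 2; remove that cell from P, ejecting 4. So w(2) = 4. P is now [[1]].
Step i=1: Q has 1 at row 1, column 1; remove that cell from P, ejecting 1. So w(1) = 1. P is now [].

So w = 1 4 6 2 3 5.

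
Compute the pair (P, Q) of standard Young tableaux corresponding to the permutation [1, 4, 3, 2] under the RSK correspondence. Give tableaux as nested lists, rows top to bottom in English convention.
P = [[1, 2], [3], [4]], Q = [[1, 2], [3], [4]]

Insert each entry of the permutation into P by Schensted row insertion, recording in Q the position of each new cell.

Insert 1: appended to row 1. P = [[1]].
Insert 4: appended to row 1. P = [[1, 4]].
Insert 3: 3 bumps 4 from row 1; 4 starts row 2. P = [[1, 3], [4]].
Insert 2: 2 bumps 3 from row 1; 3 bumps 4 from row 2; 4 starts row 3. P = [[1, 2], [3], [4]].

So P = [[1, 2], [3], [4]], Q = [[1, 2], [3], [4]].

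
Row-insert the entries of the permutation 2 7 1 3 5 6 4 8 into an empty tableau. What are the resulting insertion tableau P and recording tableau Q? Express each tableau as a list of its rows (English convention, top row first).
Insert each entry of the permutation into P by Schensted row insertion, recording in Q the position of each new cell.

Insert 2: appended to row 1. P = [[2]], Q = [[1]].
Insert 7: appended to row 1. P = [[2, 7]], Q = [[1, 2]].
Insert 1: 1 bumps 2 from row 1; 2 starts row 2. P = [[1, 7], [2]], Q = [[1, 2], [3]].
Insert 3: 3 bumps 7 from row 1; 7 appends to row 2. P = [[1, 3], [2, 7]], Q = [[1, 2], [3, 4]].
Insert 5: appended to row 1. P = [[1, 3, 5], [2, 7]], Q = [[1, 2, 5], [3, 4]].
Insert 6: appended to row 1. P = [[1, 3, 5, 6], [2, 7]], Q = [[1, 2, 5, 6], [3, 4]].
Insert 4: 4 bumps 5 from row 1; 5 bumps 7 from row 2; 7 starts row 3. P = [[1, 3, 4, 6], [2, 5], [7]], Q = [[1, 2, 5, 6], [3, 4], [7]].
Insert 8: appended to row 1. P = [[1, 3, 4, 6, 8], [2, 5], [7]], Q = [[1, 2, 5, 6, 8], [3, 4], [7]].

So P = [[1, 3, 4, 6, 8], [2, 5], [7]], Q = [[1, 2, 5, 6, 8], [3, 4], [7]].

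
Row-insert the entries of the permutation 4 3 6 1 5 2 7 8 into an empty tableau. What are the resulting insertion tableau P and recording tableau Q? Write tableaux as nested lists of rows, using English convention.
P = [[1, 2, 7, 8], [3, 5], [4, 6]], Q = [[1, 3, 7, 8], [2, 5], [4, 6]]

Insert each entry of the permutation into P by Schensted row insertion, recording in Q the position of each new cell.

Insert 4: appended to row 1. P = [[4]].
Insert 3: 3 bumps 4 from row 1; 4 starts row 2. P = [[3], [4]].
Insert 6: appended to row 1. P = [[3, 6], [4]].
Insert 1: 1 bumps 3 from row 1; 3 bumps 4 from row 2; 4 starts row 3. P = [[1, 6], [3], [4]].
Insert 5: 5 bumps 6 from row 1; 6 appends to row 2. P = [[1, 5], [3, 6], [4]].
Insert 2: 2 bumps 5 from row 1; 5 bumps 6 from row 2; 6 appends to row 3. P = [[1, 2], [3, 5], [4, 6]].
Insert 7: appended to row 1. P = [[1, 2, 7], [3, 5], [4, 6]].
Insert 8: appended to row 1. P = [[1, 2, 7, 8], [3, 5], [4, 6]].

So P = [[1, 2, 7, 8], [3, 5], [4, 6]], Q = [[1, 3, 7, 8], [2, 5], [4, 6]].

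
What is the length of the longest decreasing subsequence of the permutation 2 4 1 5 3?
2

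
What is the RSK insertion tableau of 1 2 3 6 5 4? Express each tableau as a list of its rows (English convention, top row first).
P = [[1, 2, 3, 4], [5], [6]]

After inserting 1: P = [[1]].
After inserting 2: P = [[1, 2]].
After inserting 3: P = [[1, 2, 3]].
After inserting 6: P = [[1, 2, 3, 6]].
After inserting 5: P = [[1, 2, 3, 5], [6]].
After inserting 4: P = [[1, 2, 3, 4], [5], [6]].

So P = [[1, 2, 3, 4], [5], [6]].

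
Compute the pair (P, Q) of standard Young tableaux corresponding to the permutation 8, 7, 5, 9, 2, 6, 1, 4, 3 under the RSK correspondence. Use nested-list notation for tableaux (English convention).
Insert each entry of the permutation into P by Schensted row insertion, recording in Q the position of each new cell.

After inserting 8: P = [[8]].
After inserting 7: P = [[7], [8]].
After inserting 5: P = [[5], [7], [8]].
After inserting 9: P = [[5, 9], [7], [8]].
After inserting 2: P = [[2, 9], [5], [7], [8]].
After inserting 6: P = [[2, 6], [5, 9], [7], [8]].
After inserting 1: P = [[1, 6], [2, 9], [5], [7], [8]].
After inserting 4: P = [[1, 4], [2, 6], [5, 9], [7], [8]].
After inserting 3: P = [[1, 3], [2, 4], [5, 6], [7, 9], [8]].

So P = [[1, 3], [2, 4], [5, 6], [7, 9], [8]], Q = [[1, 4], [2, 6], [3, 8], [5, 9], [7]].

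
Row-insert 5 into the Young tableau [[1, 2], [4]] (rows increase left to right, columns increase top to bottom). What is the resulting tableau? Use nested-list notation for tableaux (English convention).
5 is larger than every entry of row 1, so it is appended to row 1. The new tableau is [[1, 2, 5], [4]].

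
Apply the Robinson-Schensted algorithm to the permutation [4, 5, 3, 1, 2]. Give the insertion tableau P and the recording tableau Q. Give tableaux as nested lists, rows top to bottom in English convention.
P = [[1, 2], [3, 5], [4]], Q = [[1, 2], [3, 5], [4]]

Insert each entry of the permutation into P by Schensted row insertion, recording in Q the position of each new cell.

Insert 4: appended to row 1. P = [[4]], Q = [[1]].
Insert 5: appended to row 1. P = [[4, 5]], Q = [[1, 2]].
Insert 3: 3 bumps 4 from row 1; 4 starts row 2. P = [[3, 5], [4]], Q = [[1, 2], [3]].
Insert 1: 1 bumps 3 from row 1; 3 bumps 4 from row 2; 4 starts row 3. P = [[1, 5], [3], [4]], Q = [[1, 2], [3], [4]].
Insert 2: 2 bumps 5 from row 1; 5 appends to row 2. P = [[1, 2], [3, 5], [4]], Q = [[1, 2], [3, 5], [4]].

So P = [[1, 2], [3, 5], [4]], Q = [[1, 2], [3, 5], [4]].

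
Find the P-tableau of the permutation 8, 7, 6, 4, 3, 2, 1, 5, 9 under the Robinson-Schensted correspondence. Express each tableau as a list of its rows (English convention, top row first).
P = [[1, 5, 9], [2], [3], [4], [6], [7], [8]]

Insert 8: appended to row 1. P = [[8]].
Insert 7: 7 bumps 8 from row 1; 8 starts row 2. P = [[7], [8]].
Insert 6: 6 bumps 7 from row 1; 7 bumps 8 from row 2; 8 starts row 3. P = [[6], [7], [8]].
Insert 4: 4 bumps 6 from row 1; 6 bumps 7 from row 2; 7 bumps 8 from row 3; 8 starts row 4. P = [[4], [6], [7], [8]].
Insert 3: 3 bumps 4 from row 1; 4 bumps 6 from row 2; 6 bumps 7 from row 3; 7 bumps 8 from row 4; 8 starts row 5. P = [[3], [4], [6], [7], [8]].
Insert 2: 2 bumps 3 from row 1; 3 bumps 4 from row 2; 4 bumps 6 from row 3; 6 bumps 7 from row 4; 7 bumps 8 from row 5; 8 starts row 6. P = [[2], [3], [4], [6], [7], [8]].
Insert 1: 1 bumps 2 from row 1; 2 bumps 3 from row 2; 3 bumps 4 from row 3; 4 bumps 6 from row 4; 6 bumps 7 from row 5; 7 bumps 8 from row 6; 8 starts row 7. P = [[1], [2], [3], [4], [6], [7], [8]].
Insert 5: appended to row 1. P = [[1, 5], [2], [3], [4], [6], [7], [8]].
Insert 9: appended to row 1. P = [[1, 5, 9], [2], [3], [4], [6], [7], [8]].

So P = [[1, 5, 9], [2], [3], [4], [6], [7], [8]].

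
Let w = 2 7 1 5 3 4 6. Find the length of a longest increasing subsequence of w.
4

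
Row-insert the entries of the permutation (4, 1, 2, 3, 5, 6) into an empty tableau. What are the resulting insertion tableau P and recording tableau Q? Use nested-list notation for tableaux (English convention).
P = [[1, 2, 3, 5, 6], [4]], Q = [[1, 3, 4, 5, 6], [2]]

Insert each entry of the permutation into P by Schensted row insertion, recording in Q the position of each new cell.

Insert 4: appended to row 1. P = [[4]], Q = [[1]].
Insert 1: 1 bumps 4 from row 1; 4 starts row 2. P = [[1], [4]], Q = [[1], [2]].
Insert 2: appended to row 1. P = [[1, 2], [4]], Q = [[1, 3], [2]].
Insert 3: appended to row 1. P = [[1, 2, 3], [4]], Q = [[1, 3, 4], [2]].
Insert 5: appended to row 1. P = [[1, 2, 3, 5], [4]], Q = [[1, 3, 4, 5], [2]].
Insert 6: appended to row 1. P = [[1, 2, 3, 5, 6], [4]], Q = [[1, 3, 4, 5, 6], [2]].

So P = [[1, 2, 3, 5, 6], [4]], Q = [[1, 3, 4, 5, 6], [2]].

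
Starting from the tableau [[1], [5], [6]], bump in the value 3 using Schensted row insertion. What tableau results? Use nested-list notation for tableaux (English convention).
3 is larger than every entry of row 1, so it is appended to row 1. The new tableau is [[1, 3], [5], [6]].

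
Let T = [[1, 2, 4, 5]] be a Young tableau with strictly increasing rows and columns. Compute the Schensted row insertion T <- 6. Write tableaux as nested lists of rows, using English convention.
6 is larger than every entry of row 1, so it is appended to row 1. The new tableau is [[1, 2, 4, 5, 6]].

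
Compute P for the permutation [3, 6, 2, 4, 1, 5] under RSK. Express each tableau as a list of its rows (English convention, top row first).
Insert 3: appended to row 1. P = [[3]].
Insert 6: appended to row 1. P = [[3, 6]].
Insert 2: 2 bumps 3 from row 1; 3 starts row 2. P = [[2, 6], [3]].
Insert 4: 4 bumps 6 from row 1; 6 appends to row 2. P = [[2, 4], [3, 6]].
Insert 1: 1 bumps 2 from row 1; 2 bumps 3 from row 2; 3 starts row 3. P = [[1, 4], [2, 6], [3]].
Insert 5: appended to row 1. P = [[1, 4, 5], [2, 6], [3]].

So P = [[1, 4, 5], [2, 6], [3]].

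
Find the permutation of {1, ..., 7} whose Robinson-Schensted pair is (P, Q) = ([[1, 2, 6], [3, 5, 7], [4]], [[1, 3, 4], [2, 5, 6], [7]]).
Reverse RSK: for i = n, n-1, ..., 1, locate i in Q, remove the corresponding corner cell from P, and reverse-bump its entry up through P; the value ejected from row 1 is w(i).

So w = 4 1 5 7 3 6 2.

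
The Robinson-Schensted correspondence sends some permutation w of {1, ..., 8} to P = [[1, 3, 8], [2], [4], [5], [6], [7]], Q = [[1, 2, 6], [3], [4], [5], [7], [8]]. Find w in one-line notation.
Reverse the RSK construction: for i from n down to 1, find the cell of Q containing i, remove the entry at that cell from P, and reverse-bump it up through P; the value ejected from row 1 is w(i).

Step i=8: Q has 8 at row 6, column 1; remove 7 from row 6 of P and reverse-bump: 7 enters row 5 and ejects 6; 6 enters row 4 and ejects 5; 5 enters row 3 and ejects 4; 4 enters row 2 and ejects 2; 2 enters row 1 and ejects 1. So w(8) = 1. P is now [[2, 3, 8], [4], [5], [6], [7]].
Step i=7: Q has 7 at row 5, column 1; remove 7 from row 5 of P and reverse-bump: 7 enters row 4 and ejects 6; 6 enters row 3 and ejects 5; 5 enters row 2 and ejects 4; 4 enters row 1 and ejects 3. So w(7) = 3. P is now [[2, 4, 8], [5], [6], [7]].
Step i=6: Q has 6 at row 1, column 3; remove that cell from P, ejecting 8. So w(6) = 8. P is now [[2, 4], [5], [6], [7]].
Step i=5: Q has 5 at row 4, column 1; remove 7 from row 4 of P and reverse-bump: 7 enters row 3 and ejects 6; 6 enters row 2 and ejects 5; 5 enters row 1 and ejects 4. So w(5) = 4. P is now [[2, 5], [6], [7]].
Step i=4: Q has 4 at row 3, column 1; remove 7 from row 3 of P and reverse-bump: 7 enters row 2 and ejects 6; 6 enters row 1 and ejects 5. So w(4) = 5. P is now [[2, 6], [7]].
Step i=3: Q has 3 at row 2, column 1; remove 7 from row 2 of P and reverse-bump: 7 enters row 1 and ejects 6. So w(3) = 6. P is now [[2, 7]].
Step i=2: Q has 2 at row 1, column 2; remove that cell from P, ejecting 7. So w(2) = 7. P is now [[2]].
Step i=1: Q has 1 at row 1, column 1; remove that cell from P, ejecting 2. So w(1) = 2. P is now [].

So w = 2 7 6 5 4 8 3 1.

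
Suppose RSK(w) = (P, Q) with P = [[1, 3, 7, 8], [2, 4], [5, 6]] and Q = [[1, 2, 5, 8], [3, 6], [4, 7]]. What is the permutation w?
Reverse the RSK construction: for i from n down to 1, find the cell of Q containing i, remove the entry at that cell from P, and reverse-bump it up through P; the value ejected from row 1 is w(i).

Step i=8: Q has 8 at row 1, column 4; remove that cell from P, ejecting 8. So w(8) = 8. P is now [[1, 3, 7], [2, 4], [5, 6]].
Step i=7: Q has 7 at row 3, column 2; remove 6 from row 3 of P and reverse-bump: 6 enters row 2 and ejects 4; 4 enters row 1 and ejects 3. So w(7) = 3. P is now [[1, 4, 7], [2, 6], [5]].
Step i=6: Q has 6 at row 2, column 2; remove 6 from row 2 of P and reverse-bump: 6 enters row 1 and ejects 4. So w(6) = 4. P is now [[1, 6, 7], [2], [5]].
Step i=5: Q has 5 at row 1, column 3; remove that cell from P, ejecting 7. So w(5) = 7. P is now [[1, 6], [2], [5]].
Step i=4: Q has 4 at row 3, column 1; remove 5 from row 3 of P and reverse-bump: 5 enters row 2 and ejects 2; 2 enters row 1 and ejects 1. So w(4) = 1. P is now [[2, 6], [5]].
Step i=3: Q has 3 at row 2, column 1; remove 5 from row 2 of P and reverse-bump: 5 enters row 1 and ejects 2. So w(3) = 2. P is now [[5, 6]].
Step i=2: Q has 2 at row 1, column 2; remove that cell from P, ejecting 6. So w(2) = 6. P is now [[5]].
Step i=1: Q has 1 at row 1, column 1; remove that cell from P, ejecting 5. So w(1) = 5. P is now [].

So w = 5 6 2 1 7 4 3 8.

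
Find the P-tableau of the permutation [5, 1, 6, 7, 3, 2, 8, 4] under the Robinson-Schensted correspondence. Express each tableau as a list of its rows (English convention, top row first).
P = [[1, 2, 4, 8], [3, 6, 7], [5]]

After inserting 5: P = [[5]].
After inserting 1: P = [[1], [5]].
After inserting 6: P = [[1, 6], [5]].
After inserting 7: P = [[1, 6, 7], [5]].
After inserting 3: P = [[1, 3, 7], [5, 6]].
After inserting 2: P = [[1, 2, 7], [3, 6], [5]].
After inserting 8: P = [[1, 2, 7, 8], [3, 6], [5]].
After inserting 4: P = [[1, 2, 4, 8], [3, 6, 7], [5]].

So P = [[1, 2, 4, 8], [3, 6, 7], [5]].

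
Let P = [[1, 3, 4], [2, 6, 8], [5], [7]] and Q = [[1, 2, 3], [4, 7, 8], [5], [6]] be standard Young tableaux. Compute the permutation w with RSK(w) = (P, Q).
5 7 8 6 2 1 3 4

Reverse the RSK construction: for i from n down to 1, find the cell of Q containing i, remove the entry at that cell from P, and reverse-bump it up through P; the value ejected from row 1 is w(i).

Step i=8: Q has 8 at row 2, column 3; remove 8 from row 2 of P and reverse-bump: 8 enters row 1 and ejects 4. So w(8) = 4. P is now [[1, 3, 8], [2, 6], [5], [7]].
Step i=7: Q has 7 at row 2, column 2; remove 6 from row 2 of P and reverse-bump: 6 enters row 1 and ejects 3. So w(7) = 3. P is now [[1, 6, 8], [2], [5], [7]].
Step i=6: Q has 6 at row 4, column 1; remove 7 from row 4 of P and reverse-bump: 7 enters row 3 and ejects 5; 5 enters row 2 and ejects 2; 2 enters row 1 and ejects 1. So w(6) = 1. P is now [[2, 6, 8], [5], [7]].
Step i=5: Q has 5 at row 3, column 1; remove 7 from row 3 of P and reverse-bump: 7 enters row 2 and ejects 5; 5 enters row 1 and ejects 2. So w(5) = 2. P is now [[5, 6, 8], [7]].
Step i=4: Q has 4 at row 2, column 1; remove 7 from row 2 of P and reverse-bump: 7 enters row 1 and ejects 6. So w(4) = 6. P is now [[5, 7, 8]].
Step i=3: Q has 3 at row 1, column 3; remove that cell from P, ejecting 8. So w(3) = 8. P is now [[5, 7]].
Step i=2: Q has 2 at row 1, column 2; remove that cell from P, ejecting 7. So w(2) = 7. P is now [[5]].
Step i=1: Q has 1 at row 1, column 1; remove that cell from P, ejecting 5. So w(1) = 5. P is now [].

So w = 5 7 8 6 2 1 3 4.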